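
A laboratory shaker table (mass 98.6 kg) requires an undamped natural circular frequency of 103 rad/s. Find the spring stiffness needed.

1050000 N/m

k = m·ω_n² = 98.6 × 103.0² = 98.6 × 10610 = 1046000 N/m.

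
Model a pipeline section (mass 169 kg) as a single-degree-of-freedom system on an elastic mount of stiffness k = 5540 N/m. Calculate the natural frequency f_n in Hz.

0.911 Hz

ω_n = √(k/m) = √(5540/169) = √32.78 = 5.725 rad/s.
f_n = ω_n/(2π) = 5.725/6.283 = 0.9112 Hz.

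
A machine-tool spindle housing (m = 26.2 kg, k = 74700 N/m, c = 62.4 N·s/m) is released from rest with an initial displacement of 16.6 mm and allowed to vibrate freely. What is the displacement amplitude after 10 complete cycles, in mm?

4.09 mm

ζ = c/(2√(km)) = 62.4/(2√(74700 × 26.2)) = 62.4/2798 = 0.02230.
Logarithmic decrement δ = 2πζ/√(1 − ζ²) = 2π × 0.02230/√(1 − 0.000497) = 0.1402.
After n cycles, x_n/x₀ = e^(−nδ), so x_10 = 16.6 × e^(−10 × 0.1402) = 16.6 × 0.2462 = 4.087 mm.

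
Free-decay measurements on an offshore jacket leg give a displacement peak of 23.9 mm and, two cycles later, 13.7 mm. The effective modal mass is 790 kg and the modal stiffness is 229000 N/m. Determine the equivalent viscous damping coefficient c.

Logarithmic decrement δ = (1/n)·ln(x₀/x_n) = (1/2)·ln(23.9/13.7) = (1/2)·ln(1.745) = 0.2782.
ζ = δ/√(4π² + δ²) = 0.2782/√(39.48 + 0.0774) = 0.2782/6.289 = 0.04424.
c = ζ · 2√(km) = 0.04424 × 2√(229000 × 790) = 0.04424 × 26900 = 1190 N·s/m.

1190 N·s/m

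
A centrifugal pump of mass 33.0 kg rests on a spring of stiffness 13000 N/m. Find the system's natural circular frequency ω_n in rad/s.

ω_n = √(k/m) = √(13000/33.0) = √393.9 = 19.85 rad/s.

19.8 rad/s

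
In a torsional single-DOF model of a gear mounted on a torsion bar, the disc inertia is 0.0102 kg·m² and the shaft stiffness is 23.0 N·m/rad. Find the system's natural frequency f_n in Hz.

ω_n = √(k_t/J) = √(23.0/0.0102) = √2255 = 47.49 rad/s.
f_n = ω_n/(2π) = 47.49/6.283 = 7.558 Hz.

7.56 Hz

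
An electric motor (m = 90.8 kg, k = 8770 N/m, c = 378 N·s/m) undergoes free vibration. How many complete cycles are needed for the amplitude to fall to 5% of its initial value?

ζ = c/(2√(km)) = 378/(2√(8770 × 90.8)) = 378/1785 = 0.2118.
Logarithmic decrement δ = 2πζ/√(1 − ζ²) = 2π × 0.2118/√(1 − 0.0449) = 1.362.
x_n/x₀ = e^(−nδ) ≤ 0.05; take ln: n ≥ ln(1/0.05)/δ = 2.996/1.362 = 2.200.
So 3 complete cycles are required.

3 cycles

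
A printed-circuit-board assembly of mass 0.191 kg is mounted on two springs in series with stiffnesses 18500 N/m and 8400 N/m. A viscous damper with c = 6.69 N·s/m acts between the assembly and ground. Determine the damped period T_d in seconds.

0.0363 s

Series springs: 1/k_eq = 1/18500 + 1/8400 = 0.0001731, so k_eq = 5777 N/m.
ω_n = √(k_eq/m) = √(5777/0.191) = 173.9 rad/s.
Critical damping c_c = 2√(k_eq·m) = 2√(5777 × 0.191) = 66.43 N·s/m, so ζ = c/c_c = 6.69/66.43 = 0.1007.
ω_d = ω_n√(1 − ζ²) = 173.9 × √(1 − 0.0101) = 173.0 rad/s.
T_d = 2π/ω_d = 0.03631 s.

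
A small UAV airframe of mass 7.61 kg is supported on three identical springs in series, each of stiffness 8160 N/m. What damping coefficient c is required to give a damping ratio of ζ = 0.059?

17.0 N·s/m

Series springs: 1/k_eq = 3/8160, so k_eq = 8160/3 = 2720 N/m.
c_c = 2√(k_eq·m) = 2√(2720 × 7.61) = 287.7 N·s/m.
c = ζ·c_c = 0.059 × 287.7 = 16.98 N·s/m.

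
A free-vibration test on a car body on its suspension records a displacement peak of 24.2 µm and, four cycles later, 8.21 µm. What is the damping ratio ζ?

0.0430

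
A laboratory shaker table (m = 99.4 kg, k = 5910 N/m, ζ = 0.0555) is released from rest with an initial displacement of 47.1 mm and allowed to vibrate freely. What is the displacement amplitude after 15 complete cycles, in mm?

0.250 mm

Logarithmic decrement δ = 2πζ/√(1 − ζ²) = 2π × 0.05550/√(1 − 0.00308) = 0.3493.
After n cycles, x_n/x₀ = e^(−nδ), so x_15 = 47.1 × e^(−15 × 0.3493) = 47.1 × 0.005306 = 0.2499 mm.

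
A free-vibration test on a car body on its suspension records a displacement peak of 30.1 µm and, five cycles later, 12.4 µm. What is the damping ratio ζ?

0.0282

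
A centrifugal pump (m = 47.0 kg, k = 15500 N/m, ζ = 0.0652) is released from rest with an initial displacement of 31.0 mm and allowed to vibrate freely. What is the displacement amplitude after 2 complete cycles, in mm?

Logarithmic decrement δ = 2πζ/√(1 − ζ²) = 2π × 0.06520/√(1 − 0.00425) = 0.4105.
After n cycles, x_n/x₀ = e^(−nδ), so x_2 = 31.0 × e^(−2 × 0.4105) = 31.0 × 0.4400 = 13.64 mm.

13.6 mm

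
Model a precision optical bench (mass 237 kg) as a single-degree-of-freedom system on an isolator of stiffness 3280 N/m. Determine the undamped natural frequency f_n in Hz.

ω_n = √(k/m) = √(3280/237) = √13.84 = 3.720 rad/s.
f_n = ω_n/(2π) = 3.720/6.283 = 0.5921 Hz.

0.592 Hz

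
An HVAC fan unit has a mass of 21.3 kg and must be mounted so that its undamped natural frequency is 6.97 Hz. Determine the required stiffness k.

40900 N/m

ω_n = 2πf_n = 2π × 6.97 = 43.79 rad/s.
k = m·ω_n² = 21.3 × 43.79² = 21.3 × 1918 = 40850 N/m.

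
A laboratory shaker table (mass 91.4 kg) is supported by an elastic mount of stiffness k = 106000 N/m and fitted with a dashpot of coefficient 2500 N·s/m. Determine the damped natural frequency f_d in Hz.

4.96 Hz

ω_n = √(k/m) = √(106000/91.4) = 34.05 rad/s.
Critical damping c_c = 2√(k·m) = 2√(106000 × 91.4) = 6225 N·s/m, so ζ = c/c_c = 2500/6225 = 0.4016.
ω_d = ω_n√(1 − ζ²) = 34.05 × √(1 − 0.161) = 31.19 rad/s.
f_d = ω_d/(2π) = 4.964 Hz.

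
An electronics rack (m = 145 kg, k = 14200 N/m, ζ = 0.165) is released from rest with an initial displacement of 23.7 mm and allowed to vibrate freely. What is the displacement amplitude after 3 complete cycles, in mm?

1.01 mm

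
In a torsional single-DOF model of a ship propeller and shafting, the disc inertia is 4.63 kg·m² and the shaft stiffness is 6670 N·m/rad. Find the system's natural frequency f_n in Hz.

ω_n = √(k_t/J) = √(6670/4.63) = √1441 = 37.96 rad/s.
f_n = ω_n/(2π) = 37.96/6.283 = 6.041 Hz.

6.04 Hz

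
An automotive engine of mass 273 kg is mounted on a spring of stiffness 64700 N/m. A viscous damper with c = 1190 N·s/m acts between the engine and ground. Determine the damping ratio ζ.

ω_n = √(k/m) = √(64700/273) = 15.39 rad/s.
Critical damping c_c = 2√(k·m) = 2√(64700 × 273) = 8405 N·s/m, so ζ = c/c_c = 1190/8405 = 0.1416.

0.142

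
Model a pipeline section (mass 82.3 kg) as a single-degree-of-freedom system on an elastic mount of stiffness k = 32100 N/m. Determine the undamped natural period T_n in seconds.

ω_n = √(k/m) = √(32100/82.3) = √390.0 = 19.75 rad/s.
T_n = 2π/ω_n = 6.283/19.75 = 0.3181 s.

0.318 s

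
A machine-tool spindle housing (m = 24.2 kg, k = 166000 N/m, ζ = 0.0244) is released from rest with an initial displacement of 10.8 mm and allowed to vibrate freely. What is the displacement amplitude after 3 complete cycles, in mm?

6.82 mm

Logarithmic decrement δ = 2πζ/√(1 − ζ²) = 2π × 0.02440/√(1 − 0.000595) = 0.1534.
After n cycles, x_n/x₀ = e^(−nδ), so x_3 = 10.8 × e^(−3 × 0.1534) = 10.8 × 0.6312 = 6.817 mm.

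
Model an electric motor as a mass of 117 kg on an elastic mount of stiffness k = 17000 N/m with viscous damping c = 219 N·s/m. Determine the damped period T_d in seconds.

0.523 s

ω_n = √(k/m) = √(17000/117) = 12.05 rad/s.
Critical damping c_c = 2√(k·m) = 2√(17000 × 117) = 2821 N·s/m, so ζ = c/c_c = 219/2821 = 0.07764.
ω_d = ω_n√(1 − ζ²) = 12.05 × √(1 − 0.00603) = 12.02 rad/s.
T_d = 2π/ω_d = 0.5228 s.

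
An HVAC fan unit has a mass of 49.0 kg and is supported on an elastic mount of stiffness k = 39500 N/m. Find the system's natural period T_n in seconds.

ω_n = √(k/m) = √(39500/49.0) = √806.1 = 28.39 rad/s.
T_n = 2π/ω_n = 6.283/28.39 = 0.2213 s.

0.221 s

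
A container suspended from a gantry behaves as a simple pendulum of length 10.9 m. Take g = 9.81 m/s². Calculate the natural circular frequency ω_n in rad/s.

0.949 rad/s

For a simple pendulum ω_n = √(g/L) = √(9.81/10.9) = √0.9000 = 0.9487 rad/s.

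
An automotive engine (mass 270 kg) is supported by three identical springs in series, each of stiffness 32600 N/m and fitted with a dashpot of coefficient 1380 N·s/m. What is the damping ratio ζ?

0.403

Series springs: 1/k_eq = 3/32600, so k_eq = 32600/3 = 10870 N/m.
ω_n = √(k_eq/m) = √(10870/270) = 6.344 rad/s.
Critical damping c_c = 2√(k_eq·m) = 2√(10870 × 270) = 3426 N·s/m, so ζ = c/c_c = 1380/3426 = 0.4028.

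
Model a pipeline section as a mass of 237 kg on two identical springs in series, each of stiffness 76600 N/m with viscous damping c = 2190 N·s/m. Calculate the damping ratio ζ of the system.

Series springs: 1/k_eq = 2/76600, so k_eq = 76600/2 = 38300 N/m.
ω_n = √(k_eq/m) = √(38300/237) = 12.71 rad/s.
Critical damping c_c = 2√(k_eq·m) = 2√(38300 × 237) = 6026 N·s/m, so ζ = c/c_c = 2190/6026 = 0.3634.

0.363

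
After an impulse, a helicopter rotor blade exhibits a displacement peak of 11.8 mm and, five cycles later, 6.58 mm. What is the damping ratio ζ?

0.0186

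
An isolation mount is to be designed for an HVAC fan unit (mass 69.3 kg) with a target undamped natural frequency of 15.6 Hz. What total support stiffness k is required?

666000 N/m

ω_n = 2πf_n = 2π × 15.6 = 98.02 rad/s.
k = m·ω_n² = 69.3 × 98.02² = 69.3 × 9607 = 665800 N/m.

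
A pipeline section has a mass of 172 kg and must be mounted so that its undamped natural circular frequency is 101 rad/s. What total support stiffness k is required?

1750000 N/m

k = m·ω_n² = 172 × 101.0² = 172 × 10200 = 1755000 N/m.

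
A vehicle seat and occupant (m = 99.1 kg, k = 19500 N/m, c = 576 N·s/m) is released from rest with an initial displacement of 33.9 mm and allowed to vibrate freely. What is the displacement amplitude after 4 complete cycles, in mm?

0.165 mm

ζ = c/(2√(km)) = 576/(2√(19500 × 99.1)) = 576/2780 = 0.2072.
Logarithmic decrement δ = 2πζ/√(1 − ζ²) = 2π × 0.2072/√(1 − 0.0429) = 1.331.
After n cycles, x_n/x₀ = e^(−nδ), so x_4 = 33.9 × e^(−4 × 1.331) = 33.9 × 0.004881 = 0.1655 mm.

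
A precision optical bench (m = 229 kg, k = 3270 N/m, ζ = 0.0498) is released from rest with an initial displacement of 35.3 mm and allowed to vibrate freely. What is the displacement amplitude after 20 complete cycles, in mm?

Logarithmic decrement δ = 2πζ/√(1 − ζ²) = 2π × 0.04980/√(1 − 0.00248) = 0.3133.
After n cycles, x_n/x₀ = e^(−nδ), so x_20 = 35.3 × e^(−20 × 0.3133) = 35.3 × 0.001900 = 0.06707 mm.

0.0671 mm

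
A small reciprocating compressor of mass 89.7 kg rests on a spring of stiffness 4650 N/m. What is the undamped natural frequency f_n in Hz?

ω_n = √(k/m) = √(4650/89.7) = √51.84 = 7.200 rad/s.
f_n = ω_n/(2π) = 7.200/6.283 = 1.146 Hz.

1.15 Hz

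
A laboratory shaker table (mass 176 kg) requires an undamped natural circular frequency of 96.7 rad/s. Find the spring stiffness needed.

k = m·ω_n² = 176 × 96.70² = 176 × 9351 = 1646000 N/m.

1650000 N/m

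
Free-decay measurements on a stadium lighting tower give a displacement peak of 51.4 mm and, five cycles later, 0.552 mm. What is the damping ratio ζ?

0.143

Logarithmic decrement δ = (1/n)·ln(x₀/x_n) = (1/5)·ln(51.4/0.552) = (1/5)·ln(93.12) = 0.9068.
ζ = δ/√(4π² + δ²) = 0.9068/√(39.48 + 0.822) = 0.9068/6.348 = 0.1428.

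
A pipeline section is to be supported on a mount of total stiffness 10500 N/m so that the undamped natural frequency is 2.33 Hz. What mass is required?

ω_n = 2πf_n = 2π × 2.33 = 14.64 rad/s.
m = k/ω_n² = 10500/14.64² = 10500/214.3 = 48.99 kg.

49.0 kg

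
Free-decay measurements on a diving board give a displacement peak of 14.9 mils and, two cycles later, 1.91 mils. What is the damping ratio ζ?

0.161

Logarithmic decrement δ = (1/n)·ln(x₀/x_n) = (1/2)·ln(14.9/1.91) = (1/2)·ln(7.801) = 1.027.
ζ = δ/√(4π² + δ²) = 1.027/√(39.48 + 1.05) = 1.027/6.367 = 0.1613.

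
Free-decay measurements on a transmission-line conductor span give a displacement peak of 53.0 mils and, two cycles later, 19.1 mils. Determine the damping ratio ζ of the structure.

0.0810

Logarithmic decrement δ = (1/n)·ln(x₀/x_n) = (1/2)·ln(53.0/19.1) = (1/2)·ln(2.775) = 0.5103.
ζ = δ/√(4π² + δ²) = 0.5103/√(39.48 + 0.260) = 0.5103/6.304 = 0.08095.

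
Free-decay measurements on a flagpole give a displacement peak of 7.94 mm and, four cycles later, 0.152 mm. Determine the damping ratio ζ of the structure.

0.155

Logarithmic decrement δ = (1/n)·ln(x₀/x_n) = (1/4)·ln(7.94/0.152) = (1/4)·ln(52.24) = 0.9889.
ζ = δ/√(4π² + δ²) = 0.9889/√(39.48 + 0.978) = 0.9889/6.361 = 0.1555.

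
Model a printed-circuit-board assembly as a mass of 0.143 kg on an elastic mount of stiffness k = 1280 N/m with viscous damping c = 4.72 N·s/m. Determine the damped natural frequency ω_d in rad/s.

ω_n = √(k/m) = √(1280/0.143) = 94.61 rad/s.
Critical damping c_c = 2√(k·m) = 2√(1280 × 0.143) = 27.06 N·s/m, so ζ = c/c_c = 4.72/27.06 = 0.1744.
ω_d = ω_n√(1 − ζ²) = 94.61 × √(1 − 0.0304) = 93.16 rad/s.

93.2 rad/s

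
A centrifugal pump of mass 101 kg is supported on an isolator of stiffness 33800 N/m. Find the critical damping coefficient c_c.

3700 N·s/m

c_c = 2√(k·m) = 2√(33800 × 101) = 2 × 1848 = 3695 N·s/m.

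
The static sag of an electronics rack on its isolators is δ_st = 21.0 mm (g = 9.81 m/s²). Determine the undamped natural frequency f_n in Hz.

ω_n = √(g/δ_st) = √(9.81/0.0210) = √467.1 = 21.61 rad/s.
f_n = ω_n/(2π) = 21.61/6.283 = 3.440 Hz.

3.44 Hz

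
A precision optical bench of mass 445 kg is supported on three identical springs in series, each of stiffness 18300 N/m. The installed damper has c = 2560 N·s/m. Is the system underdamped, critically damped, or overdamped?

underdamped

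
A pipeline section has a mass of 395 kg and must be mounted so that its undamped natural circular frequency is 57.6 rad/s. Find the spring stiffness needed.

k = m·ω_n² = 395 × 57.60² = 395 × 3318 = 1311000 N/m.

1310000 N/m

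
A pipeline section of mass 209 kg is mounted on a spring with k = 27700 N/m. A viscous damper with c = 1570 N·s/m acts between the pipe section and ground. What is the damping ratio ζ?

ω_n = √(k/m) = √(27700/209) = 11.51 rad/s.
Critical damping c_c = 2√(k·m) = 2√(27700 × 209) = 4812 N·s/m, so ζ = c/c_c = 1570/4812 = 0.3263.

0.326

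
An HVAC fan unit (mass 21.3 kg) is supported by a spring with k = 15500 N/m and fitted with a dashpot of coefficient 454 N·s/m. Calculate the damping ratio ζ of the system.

ω_n = √(k/m) = √(15500/21.3) = 26.98 rad/s.
Critical damping c_c = 2√(k·m) = 2√(15500 × 21.3) = 1149 N·s/m, so ζ = c/c_c = 454/1149 = 0.3951.

0.395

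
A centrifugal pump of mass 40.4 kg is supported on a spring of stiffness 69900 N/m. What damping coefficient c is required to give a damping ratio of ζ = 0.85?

2860 N·s/m

c_c = 2√(k·m) = 2√(69900 × 40.4) = 3361 N·s/m.
c = ζ·c_c = 0.85 × 3361 = 2857 N·s/m.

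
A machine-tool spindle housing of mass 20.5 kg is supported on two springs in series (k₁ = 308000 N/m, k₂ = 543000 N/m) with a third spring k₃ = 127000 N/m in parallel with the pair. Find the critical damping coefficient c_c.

Series pair: k_s = k₁k₂/(k₁+k₂) = (308000)(543000)/(308000 + 543000) = 196500 N/m. In parallel with k₃: k_eq = 196500 + 127000 = 323500 N/m.
c_c = 2√(k_eq·m) = 2√(323500 × 20.5) = 2 × 2575 = 5151 N·s/m.

5150 N·s/m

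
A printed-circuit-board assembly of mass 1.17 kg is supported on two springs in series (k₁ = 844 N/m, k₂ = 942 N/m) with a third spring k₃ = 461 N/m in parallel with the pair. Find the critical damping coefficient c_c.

Series pair: k_s = k₁k₂/(k₁+k₂) = (844)(942)/(844 + 942) = 445.2 N/m. In parallel with k₃: k_eq = 445.2 + 461 = 906.2 N/m.
c_c = 2√(k_eq·m) = 2√(906.2 × 1.17) = 2 × 32.56 = 65.12 N·s/m.

65.1 N·s/m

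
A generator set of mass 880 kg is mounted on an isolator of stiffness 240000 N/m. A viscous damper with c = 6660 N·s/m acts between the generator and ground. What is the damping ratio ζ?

0.229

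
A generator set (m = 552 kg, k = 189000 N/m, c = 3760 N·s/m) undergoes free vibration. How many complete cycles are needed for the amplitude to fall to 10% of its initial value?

2 cycles

ζ = c/(2√(km)) = 3760/(2√(189000 × 552)) = 3760/20430 = 0.1841.
Logarithmic decrement δ = 2πζ/√(1 − ζ²) = 2π × 0.1841/√(1 − 0.0339) = 1.177.
x_n/x₀ = e^(−nδ) ≤ 0.1; take ln: n ≥ ln(1/0.1)/δ = 2.303/1.177 = 1.957.
So 2 complete cycles are required.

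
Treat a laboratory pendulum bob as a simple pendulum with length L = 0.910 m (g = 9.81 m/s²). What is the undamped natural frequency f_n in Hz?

0.523 Hz

For a simple pendulum ω_n = √(g/L) = √(9.81/0.910) = √10.78 = 3.283 rad/s.
f_n = ω_n/(2π) = 3.283/6.283 = 0.5226 Hz.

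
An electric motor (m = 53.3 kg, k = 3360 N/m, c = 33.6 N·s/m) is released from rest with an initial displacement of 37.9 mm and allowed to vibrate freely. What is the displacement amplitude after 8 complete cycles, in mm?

ζ = c/(2√(km)) = 33.6/(2√(3360 × 53.3)) = 33.6/846.4 = 0.03970.
Logarithmic decrement δ = 2πζ/√(1 − ζ²) = 2π × 0.03970/√(1 − 0.00158) = 0.2496.
After n cycles, x_n/x₀ = e^(−nδ), so x_8 = 37.9 × e^(−8 × 0.2496) = 37.9 × 0.1357 = 5.144 mm.

5.14 mm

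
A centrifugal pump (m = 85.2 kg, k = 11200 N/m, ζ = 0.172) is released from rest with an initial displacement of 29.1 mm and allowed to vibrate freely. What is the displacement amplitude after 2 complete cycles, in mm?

3.24 mm

Logarithmic decrement δ = 2πζ/√(1 − ζ²) = 2π × 0.1720/√(1 − 0.0296) = 1.097.
After n cycles, x_n/x₀ = e^(−nδ), so x_2 = 29.1 × e^(−2 × 1.097) = 29.1 × 0.1115 = 3.243 mm.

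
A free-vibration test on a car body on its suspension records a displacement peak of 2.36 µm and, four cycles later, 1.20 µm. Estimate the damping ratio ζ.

0.0269

Logarithmic decrement δ = (1/n)·ln(x₀/x_n) = (1/4)·ln(2.36/1.20) = (1/4)·ln(1.967) = 0.1691.
ζ = δ/√(4π² + δ²) = 0.1691/√(39.48 + 0.0286) = 0.1691/6.285 = 0.02690.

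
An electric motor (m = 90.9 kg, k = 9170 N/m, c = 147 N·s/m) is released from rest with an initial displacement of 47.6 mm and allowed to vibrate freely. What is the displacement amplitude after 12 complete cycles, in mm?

0.108 mm

ζ = c/(2√(km)) = 147/(2√(9170 × 90.9)) = 147/1826 = 0.08050.
Logarithmic decrement δ = 2πζ/√(1 − ζ²) = 2π × 0.08050/√(1 − 0.00648) = 0.5075.
After n cycles, x_n/x₀ = e^(−nδ), so x_12 = 47.6 × e^(−12 × 0.5075) = 47.6 × 0.002266 = 0.1079 mm.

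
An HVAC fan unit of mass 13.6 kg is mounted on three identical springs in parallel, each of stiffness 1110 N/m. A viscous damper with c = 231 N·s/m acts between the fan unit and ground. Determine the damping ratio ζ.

0.543

Parallel springs add: k_eq = 3 × 1110 = 3330 N/m.
ω_n = √(k_eq/m) = √(3330/13.6) = 15.65 rad/s.
Critical damping c_c = 2√(k_eq·m) = 2√(3330 × 13.6) = 425.6 N·s/m, so ζ = c/c_c = 231/425.6 = 0.5427.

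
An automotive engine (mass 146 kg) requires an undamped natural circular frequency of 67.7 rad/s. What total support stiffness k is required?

669000 N/m

k = m·ω_n² = 146 × 67.70² = 146 × 4583 = 669200 N/m.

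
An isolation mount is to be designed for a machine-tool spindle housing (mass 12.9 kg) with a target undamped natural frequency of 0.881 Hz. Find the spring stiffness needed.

395 N/m

ω_n = 2πf_n = 2π × 0.881 = 5.535 rad/s.
k = m·ω_n² = 12.9 × 5.535² = 12.9 × 30.64 = 395.3 N/m.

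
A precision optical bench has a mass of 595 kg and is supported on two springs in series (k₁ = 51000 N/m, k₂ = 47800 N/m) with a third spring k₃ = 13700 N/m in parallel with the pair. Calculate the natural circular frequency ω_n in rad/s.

Series pair: k_s = k₁k₂/(k₁+k₂) = (51000)(47800)/(51000 + 47800) = 24670 N/m. In parallel with k₃: k_eq = 24670 + 13700 = 38370 N/m.
ω_n = √(k_eq/m) = √(38370/595) = √64.49 = 8.031 rad/s.

8.03 rad/s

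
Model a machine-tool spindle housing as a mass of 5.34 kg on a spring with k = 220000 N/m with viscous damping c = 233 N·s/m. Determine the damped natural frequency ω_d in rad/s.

ω_n = √(k/m) = √(220000/5.34) = 203.0 rad/s.
Critical damping c_c = 2√(k·m) = 2√(220000 × 5.34) = 2168 N·s/m, so ζ = c/c_c = 233/2168 = 0.1075.
ω_d = ω_n√(1 − ζ²) = 203.0 × √(1 − 0.0116) = 201.8 rad/s.

202 rad/s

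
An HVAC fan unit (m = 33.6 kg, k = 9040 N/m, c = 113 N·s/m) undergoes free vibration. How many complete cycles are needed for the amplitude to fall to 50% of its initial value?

ζ = c/(2√(km)) = 113/(2√(9040 × 33.6)) = 113/1102 = 0.1025.
Logarithmic decrement δ = 2πζ/√(1 − ζ²) = 2π × 0.1025/√(1 − 0.0105) = 0.6475.
x_n/x₀ = e^(−nδ) ≤ 0.5; take ln: n ≥ ln(1/0.5)/δ = 0.6931/0.6475 = 1.070.
So 2 complete cycles are required.

2 cycles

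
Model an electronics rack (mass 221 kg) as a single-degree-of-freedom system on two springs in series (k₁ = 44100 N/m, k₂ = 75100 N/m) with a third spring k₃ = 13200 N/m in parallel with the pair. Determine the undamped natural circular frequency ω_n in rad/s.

Series pair: k_s = k₁k₂/(k₁+k₂) = (44100)(75100)/(44100 + 75100) = 27780 N/m. In parallel with k₃: k_eq = 27780 + 13200 = 40980 N/m.
ω_n = √(k_eq/m) = √(40980/221) = √185.5 = 13.62 rad/s.

13.6 rad/s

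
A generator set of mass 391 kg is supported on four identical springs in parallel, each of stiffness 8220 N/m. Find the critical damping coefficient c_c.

7170 N·s/m

Parallel springs add: k_eq = 4 × 8220 = 32880 N/m.
c_c = 2√(k_eq·m) = 2√(32880 × 391) = 2 × 3586 = 7171 N·s/m.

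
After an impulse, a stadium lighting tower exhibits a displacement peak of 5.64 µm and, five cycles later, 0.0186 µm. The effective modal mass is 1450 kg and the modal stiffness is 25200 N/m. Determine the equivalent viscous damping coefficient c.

2160 N·s/m

Logarithmic decrement δ = (1/n)·ln(x₀/x_n) = (1/5)·ln(5.64/0.0186) = (1/5)·ln(303.2) = 1.143.
ζ = δ/√(4π² + δ²) = 1.143/√(39.48 + 1.31) = 1.143/6.386 = 0.1790.
c = ζ · 2√(km) = 0.1790 × 2√(25200 × 1450) = 0.1790 × 12090 = 2164 N·s/m.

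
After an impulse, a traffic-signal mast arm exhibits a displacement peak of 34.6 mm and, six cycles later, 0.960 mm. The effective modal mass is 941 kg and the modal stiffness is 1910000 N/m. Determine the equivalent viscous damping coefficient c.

8030 N·s/m

Logarithmic decrement δ = (1/n)·ln(x₀/x_n) = (1/6)·ln(34.6/0.960) = (1/6)·ln(36.04) = 0.5974.
ζ = δ/√(4π² + δ²) = 0.5974/√(39.48 + 0.357) = 0.5974/6.312 = 0.09466.
c = ζ · 2√(km) = 0.09466 × 2√(1910000 × 941) = 0.09466 × 84790 = 8026 N·s/m.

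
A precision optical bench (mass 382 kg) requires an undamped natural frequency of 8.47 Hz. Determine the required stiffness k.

ω_n = 2πf_n = 2π × 8.47 = 53.22 rad/s.
k = m·ω_n² = 382 × 53.22² = 382 × 2832 = 1082000 N/m.

1080000 N/m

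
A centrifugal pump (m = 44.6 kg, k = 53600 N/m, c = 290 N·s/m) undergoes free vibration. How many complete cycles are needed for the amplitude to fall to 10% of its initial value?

4 cycles

ζ = c/(2√(km)) = 290/(2√(53600 × 44.6)) = 290/3092 = 0.09378.
Logarithmic decrement δ = 2πζ/√(1 − ζ²) = 2π × 0.09378/√(1 − 0.00880) = 0.5919.
x_n/x₀ = e^(−nδ) ≤ 0.1; take ln: n ≥ ln(1/0.1)/δ = 2.303/0.5919 = 3.890.
So 4 complete cycles are required.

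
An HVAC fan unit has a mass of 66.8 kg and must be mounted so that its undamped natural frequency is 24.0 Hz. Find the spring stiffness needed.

1520000 N/m

ω_n = 2πf_n = 2π × 24.0 = 150.8 rad/s.
k = m·ω_n² = 66.8 × 150.8² = 66.8 × 22740 = 1519000 N/m.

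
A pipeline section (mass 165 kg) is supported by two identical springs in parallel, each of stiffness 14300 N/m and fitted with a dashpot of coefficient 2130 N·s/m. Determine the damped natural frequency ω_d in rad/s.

Parallel springs add: k_eq = 2 × 14300 = 28600 N/m.
ω_n = √(k_eq/m) = √(28600/165) = 13.17 rad/s.
Critical damping c_c = 2√(k_eq·m) = 2√(28600 × 165) = 4345 N·s/m, so ζ = c/c_c = 2130/4345 = 0.4903.
ω_d = ω_n√(1 − ζ²) = 13.17 × √(1 − 0.240) = 11.47 rad/s.

11.5 rad/s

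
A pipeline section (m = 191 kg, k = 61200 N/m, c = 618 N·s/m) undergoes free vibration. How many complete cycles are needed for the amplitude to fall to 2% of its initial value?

7 cycles

ζ = c/(2√(km)) = 618/(2√(61200 × 191)) = 618/6838 = 0.09038.
Logarithmic decrement δ = 2πζ/√(1 − ζ²) = 2π × 0.09038/√(1 − 0.00817) = 0.5702.
x_n/x₀ = e^(−nδ) ≤ 0.02; take ln: n ≥ ln(1/0.02)/δ = 3.912/0.5702 = 6.861.
So 7 complete cycles are required.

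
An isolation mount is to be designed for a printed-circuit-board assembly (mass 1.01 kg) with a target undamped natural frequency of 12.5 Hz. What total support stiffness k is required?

6230 N/m

ω_n = 2πf_n = 2π × 12.5 = 78.54 rad/s.
k = m·ω_n² = 1.01 × 78.54² = 1.01 × 6169 = 6230 N/m.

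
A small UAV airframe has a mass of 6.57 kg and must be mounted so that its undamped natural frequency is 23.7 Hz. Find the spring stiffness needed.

146000 N/m

ω_n = 2πf_n = 2π × 23.7 = 148.9 rad/s.
k = m·ω_n² = 6.57 × 148.9² = 6.57 × 22170 = 145700 N/m.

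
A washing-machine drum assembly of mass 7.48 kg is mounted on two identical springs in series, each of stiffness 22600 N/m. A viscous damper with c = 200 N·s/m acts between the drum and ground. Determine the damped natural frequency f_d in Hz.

Series springs: 1/k_eq = 2/22600, so k_eq = 22600/2 = 11300 N/m.
ω_n = √(k_eq/m) = √(11300/7.48) = 38.87 rad/s.
Critical damping c_c = 2√(k_eq·m) = 2√(11300 × 7.48) = 581.5 N·s/m, so ζ = c/c_c = 200/581.5 = 0.3440.
ω_d = ω_n√(1 − ζ²) = 38.87 × √(1 − 0.118) = 36.50 rad/s.
f_d = ω_d/(2π) = 5.809 Hz.

5.81 Hz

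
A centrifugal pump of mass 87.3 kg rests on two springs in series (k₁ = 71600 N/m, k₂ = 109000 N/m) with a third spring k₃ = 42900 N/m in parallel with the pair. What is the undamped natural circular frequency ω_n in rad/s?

Series pair: k_s = k₁k₂/(k₁+k₂) = (71600)(109000)/(71600 + 109000) = 43210 N/m. In parallel with k₃: k_eq = 43210 + 42900 = 86110 N/m.
ω_n = √(k_eq/m) = √(86110/87.3) = √986.4 = 31.41 rad/s.

31.4 rad/s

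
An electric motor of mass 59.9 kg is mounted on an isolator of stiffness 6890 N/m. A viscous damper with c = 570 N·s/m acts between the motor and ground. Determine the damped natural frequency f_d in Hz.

1.53 Hz

ω_n = √(k/m) = √(6890/59.9) = 10.72 rad/s.
Critical damping c_c = 2√(k·m) = 2√(6890 × 59.9) = 1285 N·s/m, so ζ = c/c_c = 570/1285 = 0.4436.
ω_d = ω_n√(1 − ζ²) = 10.72 × √(1 − 0.197) = 9.612 rad/s.
f_d = ω_d/(2π) = 1.530 Hz.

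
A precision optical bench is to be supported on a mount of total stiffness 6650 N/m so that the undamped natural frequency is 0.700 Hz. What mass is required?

ω_n = 2πf_n = 2π × 0.700 = 4.398 rad/s.
m = k/ω_n² = 6650/4.398² = 6650/19.34 = 343.8 kg.

344 kg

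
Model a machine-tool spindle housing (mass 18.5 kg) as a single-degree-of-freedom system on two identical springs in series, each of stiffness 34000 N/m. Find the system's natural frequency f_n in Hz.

4.82 Hz

Series springs: 1/k_eq = 2/34000, so k_eq = 34000/2 = 17000 N/m.
ω_n = √(k_eq/m) = √(17000/18.5) = √918.9 = 30.31 rad/s.
f_n = ω_n/(2π) = 30.31/6.283 = 4.825 Hz.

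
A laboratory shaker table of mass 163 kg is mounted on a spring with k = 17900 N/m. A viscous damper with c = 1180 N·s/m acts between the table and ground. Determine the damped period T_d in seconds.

ω_n = √(k/m) = √(17900/163) = 10.48 rad/s.
Critical damping c_c = 2√(k·m) = 2√(17900 × 163) = 3416 N·s/m, so ζ = c/c_c = 1180/3416 = 0.3454.
ω_d = ω_n√(1 − ζ²) = 10.48 × √(1 − 0.119) = 9.834 rad/s.
T_d = 2π/ω_d = 0.6389 s.

0.639 s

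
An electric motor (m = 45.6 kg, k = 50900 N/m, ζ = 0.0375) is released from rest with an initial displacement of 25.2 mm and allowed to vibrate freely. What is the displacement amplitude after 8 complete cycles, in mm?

3.82 mm

Logarithmic decrement δ = 2πζ/√(1 − ζ²) = 2π × 0.03750/√(1 − 0.00141) = 0.2358.
After n cycles, x_n/x₀ = e^(−nδ), so x_8 = 25.2 × e^(−8 × 0.2358) = 25.2 × 0.1516 = 3.821 mm.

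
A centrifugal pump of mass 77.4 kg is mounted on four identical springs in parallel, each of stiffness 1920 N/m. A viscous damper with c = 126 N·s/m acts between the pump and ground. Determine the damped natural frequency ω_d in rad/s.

9.93 rad/s

Parallel springs add: k_eq = 4 × 1920 = 7680 N/m.
ω_n = √(k_eq/m) = √(7680/77.4) = 9.961 rad/s.
Critical damping c_c = 2√(k_eq·m) = 2√(7680 × 77.4) = 1542 N·s/m, so ζ = c/c_c = 126/1542 = 0.08171.
ω_d = ω_n√(1 − ζ²) = 9.961 × √(1 − 0.00668) = 9.928 rad/s.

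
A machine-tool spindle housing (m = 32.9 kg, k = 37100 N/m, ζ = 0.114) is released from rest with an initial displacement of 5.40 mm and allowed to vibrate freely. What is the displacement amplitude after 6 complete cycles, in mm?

0.0714 mm

Logarithmic decrement δ = 2πζ/√(1 − ζ²) = 2π × 0.1140/√(1 − 0.0130) = 0.7210.
After n cycles, x_n/x₀ = e^(−nδ), so x_6 = 5.40 × e^(−6 × 0.7210) = 5.40 × 0.01322 = 0.07140 mm.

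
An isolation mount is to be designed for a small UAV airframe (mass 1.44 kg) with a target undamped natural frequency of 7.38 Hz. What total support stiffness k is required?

ω_n = 2πf_n = 2π × 7.38 = 46.37 rad/s.
k = m·ω_n² = 1.44 × 46.37² = 1.44 × 2150 = 3096 N/m.

3100 N/m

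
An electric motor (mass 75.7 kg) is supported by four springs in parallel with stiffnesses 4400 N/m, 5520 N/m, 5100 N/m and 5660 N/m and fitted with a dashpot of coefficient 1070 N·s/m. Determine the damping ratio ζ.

Parallel springs add: k_eq = 4400 + 5520 + 5100 + 5660 = 20680 N/m.
ω_n = √(k_eq/m) = √(20680/75.7) = 16.53 rad/s.
Critical damping c_c = 2√(k_eq·m) = 2√(20680 × 75.7) = 2502 N·s/m, so ζ = c/c_c = 1070/2502 = 0.4276.

0.428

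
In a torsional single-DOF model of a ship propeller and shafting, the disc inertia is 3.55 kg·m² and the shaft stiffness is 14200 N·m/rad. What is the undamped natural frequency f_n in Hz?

ω_n = √(k_t/J) = √(14200/3.55) = √4000 = 63.25 rad/s.
f_n = ω_n/(2π) = 63.25/6.283 = 10.07 Hz.

10.1 Hz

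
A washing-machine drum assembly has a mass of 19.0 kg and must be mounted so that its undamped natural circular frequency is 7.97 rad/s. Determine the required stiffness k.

1210 N/m

k = m·ω_n² = 19.0 × 7.970² = 19.0 × 63.52 = 1207 N/m.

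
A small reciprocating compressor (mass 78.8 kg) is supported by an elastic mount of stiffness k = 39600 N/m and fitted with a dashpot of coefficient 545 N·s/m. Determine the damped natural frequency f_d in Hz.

ω_n = √(k/m) = √(39600/78.8) = 22.42 rad/s.
Critical damping c_c = 2√(k·m) = 2√(39600 × 78.8) = 3533 N·s/m, so ζ = c/c_c = 545/3533 = 0.1543.
ω_d = ω_n√(1 − ζ²) = 22.42 × √(1 − 0.0238) = 22.15 rad/s.
f_d = ω_d/(2π) = 3.525 Hz.

3.53 Hz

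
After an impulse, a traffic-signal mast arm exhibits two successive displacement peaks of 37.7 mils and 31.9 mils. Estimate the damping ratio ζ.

0.0266

Logarithmic decrement δ = (1/n)·ln(x₀/x_n) = (1/1)·ln(37.7/31.9) = (1/1)·ln(1.182) = 0.1671.
ζ = δ/√(4π² + δ²) = 0.1671/√(39.48 + 0.0279) = 0.1671/6.285 = 0.02658.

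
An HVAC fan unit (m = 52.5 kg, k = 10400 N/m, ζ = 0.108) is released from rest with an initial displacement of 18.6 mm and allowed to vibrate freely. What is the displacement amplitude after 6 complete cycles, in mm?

Logarithmic decrement δ = 2πζ/√(1 − ζ²) = 2π × 0.1080/√(1 − 0.0117) = 0.6826.
After n cycles, x_n/x₀ = e^(−nδ), so x_6 = 18.6 × e^(−6 × 0.6826) = 18.6 × 0.01665 = 0.3097 mm.

0.310 mm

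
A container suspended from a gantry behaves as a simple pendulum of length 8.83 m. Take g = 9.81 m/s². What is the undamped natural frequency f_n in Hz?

0.168 Hz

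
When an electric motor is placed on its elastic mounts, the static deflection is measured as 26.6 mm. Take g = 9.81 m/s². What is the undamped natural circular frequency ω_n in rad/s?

ω_n = √(g/δ_st) = √(9.81/0.0266) = √368.8 = 19.20 rad/s.

19.2 rad/s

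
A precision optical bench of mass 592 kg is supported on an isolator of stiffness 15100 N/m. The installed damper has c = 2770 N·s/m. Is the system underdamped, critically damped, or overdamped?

c_c = 2√(k·m) = 5980 N·s/m; ζ = c/c_c = 2770/5980 = 0.463.
Since ζ < 1 the system is underdamped.

underdamped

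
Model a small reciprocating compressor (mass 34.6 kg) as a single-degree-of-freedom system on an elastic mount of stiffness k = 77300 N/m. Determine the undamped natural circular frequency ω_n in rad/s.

47.3 rad/s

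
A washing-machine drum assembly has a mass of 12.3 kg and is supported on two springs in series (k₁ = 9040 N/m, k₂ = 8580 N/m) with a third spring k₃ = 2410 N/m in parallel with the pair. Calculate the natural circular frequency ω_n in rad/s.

Series pair: k_s = k₁k₂/(k₁+k₂) = (9040)(8580)/(9040 + 8580) = 4402 N/m. In parallel with k₃: k_eq = 4402 + 2410 = 6812 N/m.
ω_n = √(k_eq/m) = √(6812/12.3) = √553.8 = 23.53 rad/s.

23.5 rad/s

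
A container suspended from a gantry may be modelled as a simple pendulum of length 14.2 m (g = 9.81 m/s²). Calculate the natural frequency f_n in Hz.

0.132 Hz

For a simple pendulum ω_n = √(g/L) = √(9.81/14.2) = √0.6908 = 0.8312 rad/s.
f_n = ω_n/(2π) = 0.8312/6.283 = 0.1323 Hz.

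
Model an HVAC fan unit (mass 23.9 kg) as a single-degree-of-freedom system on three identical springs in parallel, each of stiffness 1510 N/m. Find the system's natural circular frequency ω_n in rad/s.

13.8 rad/s

Parallel springs add: k_eq = 3 × 1510 = 4530 N/m.
ω_n = √(k_eq/m) = √(4530/23.9) = √189.5 = 13.77 rad/s.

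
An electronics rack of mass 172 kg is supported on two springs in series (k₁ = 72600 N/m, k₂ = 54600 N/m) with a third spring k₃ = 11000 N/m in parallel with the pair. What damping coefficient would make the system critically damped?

5390 N·s/m

Series pair: k_s = k₁k₂/(k₁+k₂) = (72600)(54600)/(72600 + 54600) = 31160 N/m. In parallel with k₃: k_eq = 31160 + 11000 = 42160 N/m.
c_c = 2√(k_eq·m) = 2√(42160 × 172) = 2 × 2693 = 5386 N·s/m.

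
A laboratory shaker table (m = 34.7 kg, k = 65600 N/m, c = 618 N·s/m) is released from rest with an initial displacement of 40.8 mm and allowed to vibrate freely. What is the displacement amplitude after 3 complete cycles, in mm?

0.790 mm

ζ = c/(2√(km)) = 618/(2√(65600 × 34.7)) = 618/3017 = 0.2048.
Logarithmic decrement δ = 2πζ/√(1 − ζ²) = 2π × 0.2048/√(1 − 0.0419) = 1.315.
After n cycles, x_n/x₀ = e^(−nδ), so x_3 = 40.8 × e^(−3 × 1.315) = 40.8 × 0.01937 = 0.7902 mm.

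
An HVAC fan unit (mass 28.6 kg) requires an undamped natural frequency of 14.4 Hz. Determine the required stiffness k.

234000 N/m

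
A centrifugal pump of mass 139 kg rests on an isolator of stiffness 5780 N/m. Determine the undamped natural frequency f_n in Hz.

ω_n = √(k/m) = √(5780/139) = √41.58 = 6.448 rad/s.
f_n = ω_n/(2π) = 6.448/6.283 = 1.026 Hz.

1.03 Hz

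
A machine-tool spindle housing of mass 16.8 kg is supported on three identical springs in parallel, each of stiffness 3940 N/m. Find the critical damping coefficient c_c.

Parallel springs add: k_eq = 3 × 3940 = 11820 N/m.
c_c = 2√(k_eq·m) = 2√(11820 × 16.8) = 2 × 445.6 = 891.2 N·s/m.

891 N·s/m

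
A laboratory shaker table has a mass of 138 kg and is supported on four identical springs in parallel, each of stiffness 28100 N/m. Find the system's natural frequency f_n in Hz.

4.54 Hz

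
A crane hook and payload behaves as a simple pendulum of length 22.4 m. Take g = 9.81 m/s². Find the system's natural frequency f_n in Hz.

0.105 Hz

For a simple pendulum ω_n = √(g/L) = √(9.81/22.4) = √0.4379 = 0.6618 rad/s.
f_n = ω_n/(2π) = 0.6618/6.283 = 0.1053 Hz.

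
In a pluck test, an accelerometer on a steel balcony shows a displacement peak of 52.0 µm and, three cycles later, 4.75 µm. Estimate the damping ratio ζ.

Logarithmic decrement δ = (1/n)·ln(x₀/x_n) = (1/3)·ln(52.0/4.75) = (1/3)·ln(10.95) = 0.7977.
ζ = δ/√(4π² + δ²) = 0.7977/√(39.48 + 0.636) = 0.7977/6.334 = 0.1259.

0.126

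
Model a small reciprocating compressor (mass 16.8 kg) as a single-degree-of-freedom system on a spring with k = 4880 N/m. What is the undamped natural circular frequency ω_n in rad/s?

ω_n = √(k/m) = √(4880/16.8) = √290.5 = 17.04 rad/s.

17.0 rad/s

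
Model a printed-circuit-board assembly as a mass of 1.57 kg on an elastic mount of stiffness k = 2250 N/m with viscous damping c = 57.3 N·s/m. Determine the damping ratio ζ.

0.482

ω_n = √(k/m) = √(2250/1.57) = 37.86 rad/s.
Critical damping c_c = 2√(k·m) = 2√(2250 × 1.57) = 118.9 N·s/m, so ζ = c/c_c = 57.3/118.9 = 0.4820.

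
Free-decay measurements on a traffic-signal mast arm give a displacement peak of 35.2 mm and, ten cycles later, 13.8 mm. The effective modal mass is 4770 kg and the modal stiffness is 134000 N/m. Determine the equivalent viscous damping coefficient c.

Logarithmic decrement δ = (1/n)·ln(x₀/x_n) = (1/10)·ln(35.2/13.8) = (1/10)·ln(2.551) = 0.09364.
ζ = δ/√(4π² + δ²) = 0.09364/√(39.48 + 0.00877) = 0.09364/6.284 = 0.01490.
c = ζ · 2√(km) = 0.01490 × 2√(134000 × 4770) = 0.01490 × 50560 = 753.5 N·s/m.

753 N·s/m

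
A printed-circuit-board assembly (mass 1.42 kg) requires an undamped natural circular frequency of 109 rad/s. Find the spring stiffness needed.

k = m·ω_n² = 1.42 × 109.0² = 1.42 × 11880 = 16870 N/m.

16900 N/m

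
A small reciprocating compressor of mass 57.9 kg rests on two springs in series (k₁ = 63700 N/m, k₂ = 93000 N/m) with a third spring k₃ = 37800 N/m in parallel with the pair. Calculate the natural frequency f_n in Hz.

Series pair: k_s = k₁k₂/(k₁+k₂) = (63700)(93000)/(63700 + 93000) = 37810 N/m. In parallel with k₃: k_eq = 37810 + 37800 = 75610 N/m.
ω_n = √(k_eq/m) = √(75610/57.9) = √1306 = 36.14 rad/s.
f_n = ω_n/(2π) = 36.14/6.283 = 5.751 Hz.

5.75 Hz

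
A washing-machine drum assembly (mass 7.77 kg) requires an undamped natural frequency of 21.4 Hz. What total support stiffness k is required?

ω_n = 2πf_n = 2π × 21.4 = 134.5 rad/s.
k = m·ω_n² = 7.77 × 134.5² = 7.77 × 18080 = 140500 N/m.

140000 N/m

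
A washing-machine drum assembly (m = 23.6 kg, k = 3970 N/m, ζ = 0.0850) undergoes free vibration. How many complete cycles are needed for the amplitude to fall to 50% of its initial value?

2 cycles

Logarithmic decrement δ = 2πζ/√(1 − ζ²) = 2π × 0.08500/√(1 − 0.00723) = 0.5360.
x_n/x₀ = e^(−nδ) ≤ 0.5; take ln: n ≥ ln(1/0.5)/δ = 0.6931/0.5360 = 1.293.
So 2 complete cycles are required.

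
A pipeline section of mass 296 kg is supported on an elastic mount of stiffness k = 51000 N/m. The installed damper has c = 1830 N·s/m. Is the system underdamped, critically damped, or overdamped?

underdamped

c_c = 2√(k·m) = 7771 N·s/m; ζ = c/c_c = 1830/7771 = 0.235.
Since ζ < 1 the system is underdamped.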